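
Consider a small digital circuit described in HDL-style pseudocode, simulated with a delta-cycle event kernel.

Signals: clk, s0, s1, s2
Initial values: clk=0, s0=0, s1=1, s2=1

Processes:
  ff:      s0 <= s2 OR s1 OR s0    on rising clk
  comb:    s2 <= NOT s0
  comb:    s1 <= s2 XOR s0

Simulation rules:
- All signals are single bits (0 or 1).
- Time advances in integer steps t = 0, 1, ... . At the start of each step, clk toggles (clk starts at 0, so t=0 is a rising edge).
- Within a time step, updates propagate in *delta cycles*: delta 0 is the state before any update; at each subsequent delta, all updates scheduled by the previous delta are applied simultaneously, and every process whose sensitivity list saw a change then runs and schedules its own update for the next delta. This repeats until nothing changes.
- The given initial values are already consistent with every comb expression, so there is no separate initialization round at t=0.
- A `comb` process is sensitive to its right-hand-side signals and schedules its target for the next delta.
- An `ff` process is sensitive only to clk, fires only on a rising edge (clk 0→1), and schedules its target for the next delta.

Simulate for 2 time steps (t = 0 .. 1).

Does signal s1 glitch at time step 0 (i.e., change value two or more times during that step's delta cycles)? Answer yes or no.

t=0 Δ0: s1=1 s0=0 s2=1 clk=0
  Δ1: clk:0→1
  Δ2: s0:0→1
  Δ3: s1:1→0, s2:1→0
  Δ4: s1:0→1
  (4Δ to stable)
t=1 Δ0: s1=1 s0=1 s2=0 clk=1
  Δ1: clk:1→0
  (1Δ to stable)

yes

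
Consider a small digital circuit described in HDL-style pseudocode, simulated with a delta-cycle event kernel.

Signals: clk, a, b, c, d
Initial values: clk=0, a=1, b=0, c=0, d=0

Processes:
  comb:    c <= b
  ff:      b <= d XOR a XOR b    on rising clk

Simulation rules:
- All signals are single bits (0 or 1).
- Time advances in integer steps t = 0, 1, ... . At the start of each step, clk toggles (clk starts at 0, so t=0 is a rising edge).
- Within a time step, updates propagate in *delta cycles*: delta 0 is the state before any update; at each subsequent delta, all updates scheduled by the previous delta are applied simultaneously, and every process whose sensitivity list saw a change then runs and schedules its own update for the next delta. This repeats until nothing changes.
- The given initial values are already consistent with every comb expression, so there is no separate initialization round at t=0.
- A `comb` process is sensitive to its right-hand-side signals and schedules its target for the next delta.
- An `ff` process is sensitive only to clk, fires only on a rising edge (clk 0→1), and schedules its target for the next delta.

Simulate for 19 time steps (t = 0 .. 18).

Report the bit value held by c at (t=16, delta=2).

0

t=0 Δ0: c=0 b=0 d=0 clk=0 a=1
  Δ1: clk:0→1
  Δ2: b:0→1
  Δ3: c:0→1
  (3Δ to stable)
t=1 Δ0: c=1 b=1 d=0 clk=1 a=1
  Δ1: clk:1→0
  (1Δ to stable)
t=2 Δ0: c=1 b=1 d=0 clk=0 a=1
  Δ1: clk:0→1
  Δ2: b:1→0
  Δ3: c:1→0
  (3Δ to stable)
t=3 Δ0: c=0 b=0 d=0 clk=1 a=1
  Δ1: clk:1→0
  (1Δ to stable)
t=4 Δ0: c=0 b=0 d=0 clk=0 a=1
  Δ1: clk:0→1
  Δ2: b:0→1
  Δ3: c:0→1
  (3Δ to stable)
t=5 Δ0: c=1 b=1 d=0 clk=1 a=1
  Δ1: clk:1→0
  (1Δ to stable)
t=6 Δ0: c=1 b=1 d=0 clk=0 a=1
  Δ1: clk:0→1
  Δ2: b:1→0
  Δ3: c:1→0
  (3Δ to stable)
t=7 Δ0: c=0 b=0 d=0 clk=1 a=1
  Δ1: clk:1→0
  (1Δ to stable)
t=8 Δ0: c=0 b=0 d=0 clk=0 a=1
  Δ1: clk:0→1
  Δ2: b:0→1
  Δ3: c:0→1
  (3Δ to stable)
t=9 Δ0: c=1 b=1 d=0 clk=1 a=1
  Δ1: clk:1→0
  (1Δ to stable)
t=10 Δ0: c=1 b=1 d=0 clk=0 a=1
  Δ1: clk:0→1
  Δ2: b:1→0
  Δ3: c:1→0
  (3Δ to stable)
t=11 Δ0: c=0 b=0 d=0 clk=1 a=1
  Δ1: clk:1→0
  (1Δ to stable)
t=12 Δ0: c=0 b=0 d=0 clk=0 a=1
  Δ1: clk:0→1
  Δ2: b:0→1
  Δ3: c:0→1
  (3Δ to stable)
t=13 Δ0: c=1 b=1 d=0 clk=1 a=1
  Δ1: clk:1→0
  (1Δ to stable)
t=14 Δ0: c=1 b=1 d=0 clk=0 a=1
  Δ1: clk:0→1
  Δ2: b:1→0
  Δ3: c:1→0
  (3Δ to stable)
t=15 Δ0: c=0 b=0 d=0 clk=1 a=1
  Δ1: clk:1→0
  (1Δ to stable)
t=16 Δ0: c=0 b=0 d=0 clk=0 a=1
  Δ1: clk:0→1
  Δ2: b:0→1
  Δ3: c:0→1
  (3Δ to stable)
t=17 Δ0: c=1 b=1 d=0 clk=1 a=1
  Δ1: clk:1→0
  (1Δ to stable)
t=18 Δ0: c=1 b=1 d=0 clk=0 a=1
  Δ1: clk:0→1
  Δ2: b:1→0
  Δ3: c:1→0
  (3Δ to stable)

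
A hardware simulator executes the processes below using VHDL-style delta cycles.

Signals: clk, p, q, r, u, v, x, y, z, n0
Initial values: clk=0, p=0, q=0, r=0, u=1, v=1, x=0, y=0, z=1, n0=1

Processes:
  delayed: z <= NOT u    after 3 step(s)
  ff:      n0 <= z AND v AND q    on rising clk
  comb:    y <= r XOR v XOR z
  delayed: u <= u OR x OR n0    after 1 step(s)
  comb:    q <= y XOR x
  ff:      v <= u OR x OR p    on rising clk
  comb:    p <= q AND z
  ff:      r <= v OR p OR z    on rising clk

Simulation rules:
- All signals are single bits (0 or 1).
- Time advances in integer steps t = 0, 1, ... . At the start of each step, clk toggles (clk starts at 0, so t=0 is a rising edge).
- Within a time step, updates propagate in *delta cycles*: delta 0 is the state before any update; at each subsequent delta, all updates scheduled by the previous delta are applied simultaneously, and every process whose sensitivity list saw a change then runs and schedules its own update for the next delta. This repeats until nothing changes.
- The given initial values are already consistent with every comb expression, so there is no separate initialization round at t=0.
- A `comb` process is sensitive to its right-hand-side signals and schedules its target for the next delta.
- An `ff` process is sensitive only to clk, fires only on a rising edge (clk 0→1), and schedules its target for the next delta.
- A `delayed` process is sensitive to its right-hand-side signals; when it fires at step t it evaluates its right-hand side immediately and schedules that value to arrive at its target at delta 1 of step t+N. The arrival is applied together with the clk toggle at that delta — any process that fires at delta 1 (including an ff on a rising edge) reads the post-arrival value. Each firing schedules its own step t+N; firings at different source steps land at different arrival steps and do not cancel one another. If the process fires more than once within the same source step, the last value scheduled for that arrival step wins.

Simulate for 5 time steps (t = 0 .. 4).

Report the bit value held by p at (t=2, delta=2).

t=0 Δ0: n0=1 r=0 v=1 u=1 p=0 clk=0 x=0 q=0 z=1 y=0
  Δ1: clk:0→1
  Δ2: n0:1→0, r:0→1
  Δ3: y:0→1
  Δ4: q:0→1
  Δ5: p:0→1
  (5Δ to stable)
t=1 Δ0: n0=0 r=1 v=1 u=1 p=1 clk=1 x=0 q=1 z=1 y=1
  Δ1: clk:1→0
  (1Δ to stable)
t=2 Δ0: n0=0 r=1 v=1 u=1 p=1 clk=0 x=0 q=1 z=1 y=1
  Δ1: clk:0→1
  Δ2: n0:0→1
  (2Δ to stable)
t=3 Δ0: n0=1 r=1 v=1 u=1 p=1 clk=1 x=0 q=1 z=1 y=1
  Δ1: clk:1→0
  (1Δ to stable)
t=4 Δ0: n0=1 r=1 v=1 u=1 p=1 clk=0 x=0 q=1 z=1 y=1
  Δ1: clk:0→1
  (1Δ to stable)

1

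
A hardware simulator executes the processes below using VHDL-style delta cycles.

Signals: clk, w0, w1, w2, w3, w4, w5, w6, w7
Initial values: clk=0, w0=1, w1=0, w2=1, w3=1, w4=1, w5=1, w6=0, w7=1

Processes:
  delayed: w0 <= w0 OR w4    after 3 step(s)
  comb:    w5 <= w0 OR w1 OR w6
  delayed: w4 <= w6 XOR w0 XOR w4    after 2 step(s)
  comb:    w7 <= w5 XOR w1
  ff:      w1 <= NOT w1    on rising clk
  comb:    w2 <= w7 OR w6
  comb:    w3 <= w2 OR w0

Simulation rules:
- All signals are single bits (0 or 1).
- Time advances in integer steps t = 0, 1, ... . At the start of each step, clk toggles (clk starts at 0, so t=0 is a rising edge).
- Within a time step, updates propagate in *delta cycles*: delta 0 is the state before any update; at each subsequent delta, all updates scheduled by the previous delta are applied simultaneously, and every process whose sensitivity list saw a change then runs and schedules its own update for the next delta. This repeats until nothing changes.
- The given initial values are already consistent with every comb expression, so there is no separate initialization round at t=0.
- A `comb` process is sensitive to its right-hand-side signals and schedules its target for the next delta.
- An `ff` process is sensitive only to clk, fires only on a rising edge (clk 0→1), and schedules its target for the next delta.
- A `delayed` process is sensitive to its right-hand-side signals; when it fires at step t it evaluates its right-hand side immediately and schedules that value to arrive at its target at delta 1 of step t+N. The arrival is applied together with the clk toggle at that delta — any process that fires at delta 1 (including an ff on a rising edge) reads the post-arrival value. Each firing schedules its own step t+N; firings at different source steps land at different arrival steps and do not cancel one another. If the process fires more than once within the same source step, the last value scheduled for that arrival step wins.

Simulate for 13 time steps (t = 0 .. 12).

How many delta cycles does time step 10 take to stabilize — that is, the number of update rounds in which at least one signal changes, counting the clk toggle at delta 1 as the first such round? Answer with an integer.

t=0 Δ0: w2=1 clk=0 w4=1 w5=1 w6=0 w7=1 w3=1 w1=0 w0=1
  Δ1: clk:0→1
  Δ2: w1:0→1
  Δ3: w7:1→0
  Δ4: w2:1→0
  (4Δ to stable)
t=1 Δ0: w2=0 clk=1 w4=1 w5=1 w6=0 w7=0 w3=1 w1=1 w0=1
  Δ1: clk:1→0
  (1Δ to stable)
t=2 Δ0: w2=0 clk=0 w4=1 w5=1 w6=0 w7=0 w3=1 w1=1 w0=1
  Δ1: clk:0→1
  Δ2: w1:1→0
  Δ3: w7:0→1
  Δ4: w2:0→1
  (4Δ to stable)
t=3 Δ0: w2=1 clk=1 w4=1 w5=1 w6=0 w7=1 w3=1 w1=0 w0=1
  Δ1: clk:1→0
  (1Δ to stable)
t=4 Δ0: w2=1 clk=0 w4=1 w5=1 w6=0 w7=1 w3=1 w1=0 w0=1
  Δ1: clk:0→1
  Δ2: w1:0→1
  Δ3: w7:1→0
  Δ4: w2:1→0
  (4Δ to stable)
t=5 Δ0: w2=0 clk=1 w4=1 w5=1 w6=0 w7=0 w3=1 w1=1 w0=1
  Δ1: clk:1→0
  (1Δ to stable)
t=6 Δ0: w2=0 clk=0 w4=1 w5=1 w6=0 w7=0 w3=1 w1=1 w0=1
  Δ1: clk:0→1
  Δ2: w1:1→0
  Δ3: w7:0→1
  Δ4: w2:0→1
  (4Δ to stable)
t=7 Δ0: w2=1 clk=1 w4=1 w5=1 w6=0 w7=1 w3=1 w1=0 w0=1
  Δ1: clk:1→0
  (1Δ to stable)
t=8 Δ0: w2=1 clk=0 w4=1 w5=1 w6=0 w7=1 w3=1 w1=0 w0=1
  Δ1: clk:0→1
  Δ2: w1:0→1
  Δ3: w7:1→0
  Δ4: w2:1→0
  (4Δ to stable)
t=9 Δ0: w2=0 clk=1 w4=1 w5=1 w6=0 w7=0 w3=1 w1=1 w0=1
  Δ1: clk:1→0
  (1Δ to stable)
t=10 Δ0: w2=0 clk=0 w4=1 w5=1 w6=0 w7=0 w3=1 w1=1 w0=1
  Δ1: clk:0→1
  Δ2: w1:1→0
  Δ3: w7:0→1
  Δ4: w2:0→1
  (4Δ to stable)
t=11 Δ0: w2=1 clk=1 w4=1 w5=1 w6=0 w7=1 w3=1 w1=0 w0=1
  Δ1: clk:1→0
  (1Δ to stable)
t=12 Δ0: w2=1 clk=0 w4=1 w5=1 w6=0 w7=1 w3=1 w1=0 w0=1
  Δ1: clk:0→1
  Δ2: w1:0→1
  Δ3: w7:1→0
  Δ4: w2:1→0
  (4Δ to stable)

4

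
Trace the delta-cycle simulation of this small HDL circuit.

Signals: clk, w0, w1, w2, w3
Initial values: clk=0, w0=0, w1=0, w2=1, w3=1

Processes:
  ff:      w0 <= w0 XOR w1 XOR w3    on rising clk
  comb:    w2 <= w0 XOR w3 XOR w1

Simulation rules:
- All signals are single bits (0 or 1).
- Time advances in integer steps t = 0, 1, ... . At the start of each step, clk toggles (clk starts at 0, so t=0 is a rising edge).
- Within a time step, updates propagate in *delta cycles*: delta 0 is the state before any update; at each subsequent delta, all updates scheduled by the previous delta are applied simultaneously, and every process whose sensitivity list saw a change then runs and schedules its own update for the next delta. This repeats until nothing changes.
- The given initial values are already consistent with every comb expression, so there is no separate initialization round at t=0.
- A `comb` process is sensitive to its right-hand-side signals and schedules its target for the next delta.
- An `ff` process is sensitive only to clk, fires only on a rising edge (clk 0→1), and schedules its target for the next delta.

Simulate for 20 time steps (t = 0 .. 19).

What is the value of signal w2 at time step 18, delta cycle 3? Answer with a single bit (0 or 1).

t0.Δ0 clk=0 w0=0 w1=0 w2=1 w3=1
t0.Δ1 clk=1 w0=0 w1=0 w2=1 w3=1
t0.Δ2 clk=1 w0=1 w1=0 w2=1 w3=1
t0.Δ3 clk=1 w0=1 w1=0 w2=0 w3=1
t1.Δ0 clk=1 w0=1 w1=0 w2=0 w3=1
t1.Δ1 clk=0 w0=1 w1=0 w2=0 w3=1
t2.Δ0 clk=0 w0=1 w1=0 w2=0 w3=1
t2.Δ1 clk=1 w0=1 w1=0 w2=0 w3=1
t2.Δ2 clk=1 w0=0 w1=0 w2=0 w3=1
t2.Δ3 clk=1 w0=0 w1=0 w2=1 w3=1
t3.Δ0 clk=1 w0=0 w1=0 w2=1 w3=1
t3.Δ1 clk=0 w0=0 w1=0 w2=1 w3=1
t4.Δ0 clk=0 w0=0 w1=0 w2=1 w3=1
t4.Δ1 clk=1 w0=0 w1=0 w2=1 w3=1
t4.Δ2 clk=1 w0=1 w1=0 w2=1 w3=1
t4.Δ3 clk=1 w0=1 w1=0 w2=0 w3=1
t5.Δ0 clk=1 w0=1 w1=0 w2=0 w3=1
t5.Δ1 clk=0 w0=1 w1=0 w2=0 w3=1
t6.Δ0 clk=0 w0=1 w1=0 w2=0 w3=1
t6.Δ1 clk=1 w0=1 w1=0 w2=0 w3=1
t6.Δ2 clk=1 w0=0 w1=0 w2=0 w3=1
t6.Δ3 clk=1 w0=0 w1=0 w2=1 w3=1
t7.Δ0 clk=1 w0=0 w1=0 w2=1 w3=1
t7.Δ1 clk=0 w0=0 w1=0 w2=1 w3=1
t8.Δ0 clk=0 w0=0 w1=0 w2=1 w3=1
t8.Δ1 clk=1 w0=0 w1=0 w2=1 w3=1
t8.Δ2 clk=1 w0=1 w1=0 w2=1 w3=1
t8.Δ3 clk=1 w0=1 w1=0 w2=0 w3=1
t9.Δ0 clk=1 w0=1 w1=0 w2=0 w3=1
t9.Δ1 clk=0 w0=1 w1=0 w2=0 w3=1
t10.Δ0 clk=0 w0=1 w1=0 w2=0 w3=1
t10.Δ1 clk=1 w0=1 w1=0 w2=0 w3=1
t10.Δ2 clk=1 w0=0 w1=0 w2=0 w3=1
t10.Δ3 clk=1 w0=0 w1=0 w2=1 w3=1
t11.Δ0 clk=1 w0=0 w1=0 w2=1 w3=1
t11.Δ1 clk=0 w0=0 w1=0 w2=1 w3=1
t12.Δ0 clk=0 w0=0 w1=0 w2=1 w3=1
t12.Δ1 clk=1 w0=0 w1=0 w2=1 w3=1
t12.Δ2 clk=1 w0=1 w1=0 w2=1 w3=1
t12.Δ3 clk=1 w0=1 w1=0 w2=0 w3=1
t13.Δ0 clk=1 w0=1 w1=0 w2=0 w3=1
t13.Δ1 clk=0 w0=1 w1=0 w2=0 w3=1
t14.Δ0 clk=0 w0=1 w1=0 w2=0 w3=1
t14.Δ1 clk=1 w0=1 w1=0 w2=0 w3=1
t14.Δ2 clk=1 w0=0 w1=0 w2=0 w3=1
t14.Δ3 clk=1 w0=0 w1=0 w2=1 w3=1
t15.Δ0 clk=1 w0=0 w1=0 w2=1 w3=1
t15.Δ1 clk=0 w0=0 w1=0 w2=1 w3=1
t16.Δ0 clk=0 w0=0 w1=0 w2=1 w3=1
t16.Δ1 clk=1 w0=0 w1=0 w2=1 w3=1
t16.Δ2 clk=1 w0=1 w1=0 w2=1 w3=1
t16.Δ3 clk=1 w0=1 w1=0 w2=0 w3=1
t17.Δ0 clk=1 w0=1 w1=0 w2=0 w3=1
t17.Δ1 clk=0 w0=1 w1=0 w2=0 w3=1
t18.Δ0 clk=0 w0=1 w1=0 w2=0 w3=1
t18.Δ1 clk=1 w0=1 w1=0 w2=0 w3=1
t18.Δ2 clk=1 w0=0 w1=0 w2=0 w3=1
t18.Δ3 clk=1 w0=0 w1=0 w2=1 w3=1
t19.Δ0 clk=1 w0=0 w1=0 w2=1 w3=1
t19.Δ1 clk=0 w0=0 w1=0 w2=1 w3=1

1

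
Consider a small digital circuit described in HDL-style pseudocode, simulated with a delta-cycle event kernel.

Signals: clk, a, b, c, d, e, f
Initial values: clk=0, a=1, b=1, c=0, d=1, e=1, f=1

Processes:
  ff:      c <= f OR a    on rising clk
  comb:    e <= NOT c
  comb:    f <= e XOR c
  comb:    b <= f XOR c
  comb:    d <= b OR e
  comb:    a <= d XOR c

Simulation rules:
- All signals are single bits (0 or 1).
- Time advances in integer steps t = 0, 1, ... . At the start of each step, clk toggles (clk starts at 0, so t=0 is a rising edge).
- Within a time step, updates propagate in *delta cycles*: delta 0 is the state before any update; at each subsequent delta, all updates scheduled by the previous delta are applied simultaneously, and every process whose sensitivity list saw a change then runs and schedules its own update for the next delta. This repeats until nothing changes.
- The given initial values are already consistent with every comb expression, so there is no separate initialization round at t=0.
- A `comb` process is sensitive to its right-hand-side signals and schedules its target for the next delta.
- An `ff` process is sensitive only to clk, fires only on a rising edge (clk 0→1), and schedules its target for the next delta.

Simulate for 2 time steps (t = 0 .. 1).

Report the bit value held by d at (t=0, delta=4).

[bits: c,f,clk,a,d,e,b]
t=0: Δ0=0101111 Δ1=0111111 Δ2=1111111 Δ3=1010100 Δ4=1110001 Δ5=1111100 Δ6=1110000 Δ7=1111000 | 7Δ
t=1: Δ0=1111000 Δ1=1101000 | 1Δ

0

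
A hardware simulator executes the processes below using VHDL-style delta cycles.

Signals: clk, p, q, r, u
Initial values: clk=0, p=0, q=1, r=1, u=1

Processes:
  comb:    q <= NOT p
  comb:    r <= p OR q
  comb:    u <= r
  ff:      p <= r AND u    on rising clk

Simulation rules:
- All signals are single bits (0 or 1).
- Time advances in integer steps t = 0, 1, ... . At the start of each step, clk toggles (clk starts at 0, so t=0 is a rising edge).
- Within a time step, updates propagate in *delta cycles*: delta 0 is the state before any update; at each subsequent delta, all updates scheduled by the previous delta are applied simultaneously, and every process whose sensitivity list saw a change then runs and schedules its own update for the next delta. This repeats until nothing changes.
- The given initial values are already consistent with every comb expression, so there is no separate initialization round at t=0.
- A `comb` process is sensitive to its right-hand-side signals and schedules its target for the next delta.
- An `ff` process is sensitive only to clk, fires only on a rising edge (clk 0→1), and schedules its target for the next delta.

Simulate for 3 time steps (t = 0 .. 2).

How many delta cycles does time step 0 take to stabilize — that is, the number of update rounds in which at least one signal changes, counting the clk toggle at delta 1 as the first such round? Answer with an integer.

t0.Δ0 clk=0 q=1 u=1 p=0 r=1
t0.Δ1 clk=1 q=1 u=1 p=0 r=1
t0.Δ2 clk=1 q=1 u=1 p=1 r=1
t0.Δ3 clk=1 q=0 u=1 p=1 r=1
t1.Δ0 clk=1 q=0 u=1 p=1 r=1
t1.Δ1 clk=0 q=0 u=1 p=1 r=1
t2.Δ0 clk=0 q=0 u=1 p=1 r=1
t2.Δ1 clk=1 q=0 u=1 p=1 r=1

3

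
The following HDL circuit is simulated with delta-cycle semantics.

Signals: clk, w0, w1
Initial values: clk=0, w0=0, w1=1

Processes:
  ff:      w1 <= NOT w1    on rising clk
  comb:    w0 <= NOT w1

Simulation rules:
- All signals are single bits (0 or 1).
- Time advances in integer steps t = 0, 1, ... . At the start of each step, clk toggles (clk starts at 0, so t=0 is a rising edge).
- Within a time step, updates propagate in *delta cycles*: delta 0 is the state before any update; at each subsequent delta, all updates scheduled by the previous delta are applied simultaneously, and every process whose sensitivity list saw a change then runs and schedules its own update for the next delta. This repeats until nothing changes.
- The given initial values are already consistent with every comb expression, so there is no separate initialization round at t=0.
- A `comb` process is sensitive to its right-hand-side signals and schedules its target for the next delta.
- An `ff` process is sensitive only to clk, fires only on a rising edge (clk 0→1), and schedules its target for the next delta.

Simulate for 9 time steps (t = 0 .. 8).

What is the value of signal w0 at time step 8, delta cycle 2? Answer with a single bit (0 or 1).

[bits: clk,w0,w1]
t=0: Δ0=001 Δ1=101 Δ2=100 Δ3=110 | 3Δ
t=1: Δ0=110 Δ1=010 | 1Δ
t=2: Δ0=010 Δ1=110 Δ2=111 Δ3=101 | 3Δ
t=3: Δ0=101 Δ1=001 | 1Δ
t=4: Δ0=001 Δ1=101 Δ2=100 Δ3=110 | 3Δ
t=5: Δ0=110 Δ1=010 | 1Δ
t=6: Δ0=010 Δ1=110 Δ2=111 Δ3=101 | 3Δ
t=7: Δ0=101 Δ1=001 | 1Δ
t=8: Δ0=001 Δ1=101 Δ2=100 Δ3=110 | 3Δ

0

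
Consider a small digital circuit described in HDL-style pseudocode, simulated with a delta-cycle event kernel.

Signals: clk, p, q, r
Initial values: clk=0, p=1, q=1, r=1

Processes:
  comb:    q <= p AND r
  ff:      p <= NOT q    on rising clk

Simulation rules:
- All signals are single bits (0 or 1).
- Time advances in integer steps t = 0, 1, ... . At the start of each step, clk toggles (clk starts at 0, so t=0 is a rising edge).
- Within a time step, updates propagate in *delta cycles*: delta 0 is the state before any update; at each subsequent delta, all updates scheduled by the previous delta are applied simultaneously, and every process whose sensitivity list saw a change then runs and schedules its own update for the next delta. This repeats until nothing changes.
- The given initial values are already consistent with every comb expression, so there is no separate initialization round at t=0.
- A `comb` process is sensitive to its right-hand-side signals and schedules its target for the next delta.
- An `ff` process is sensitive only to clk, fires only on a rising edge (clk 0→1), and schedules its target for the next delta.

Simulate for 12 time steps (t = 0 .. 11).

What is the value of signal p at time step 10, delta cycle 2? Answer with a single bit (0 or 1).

[bits: p,clk,r,q]
t=0: Δ0=1011 Δ1=1111 Δ2=0111 Δ3=0110 | 3Δ
t=1: Δ0=0110 Δ1=0010 | 1Δ
t=2: Δ0=0010 Δ1=0110 Δ2=1110 Δ3=1111 | 3Δ
t=3: Δ0=1111 Δ1=1011 | 1Δ
t=4: Δ0=1011 Δ1=1111 Δ2=0111 Δ3=0110 | 3Δ
t=5: Δ0=0110 Δ1=0010 | 1Δ
t=6: Δ0=0010 Δ1=0110 Δ2=1110 Δ3=1111 | 3Δ
t=7: Δ0=1111 Δ1=1011 | 1Δ
t=8: Δ0=1011 Δ1=1111 Δ2=0111 Δ3=0110 | 3Δ
t=9: Δ0=0110 Δ1=0010 | 1Δ
t=10: Δ0=0010 Δ1=0110 Δ2=1110 Δ3=1111 | 3Δ
t=11: Δ0=1111 Δ1=1011 | 1Δ

1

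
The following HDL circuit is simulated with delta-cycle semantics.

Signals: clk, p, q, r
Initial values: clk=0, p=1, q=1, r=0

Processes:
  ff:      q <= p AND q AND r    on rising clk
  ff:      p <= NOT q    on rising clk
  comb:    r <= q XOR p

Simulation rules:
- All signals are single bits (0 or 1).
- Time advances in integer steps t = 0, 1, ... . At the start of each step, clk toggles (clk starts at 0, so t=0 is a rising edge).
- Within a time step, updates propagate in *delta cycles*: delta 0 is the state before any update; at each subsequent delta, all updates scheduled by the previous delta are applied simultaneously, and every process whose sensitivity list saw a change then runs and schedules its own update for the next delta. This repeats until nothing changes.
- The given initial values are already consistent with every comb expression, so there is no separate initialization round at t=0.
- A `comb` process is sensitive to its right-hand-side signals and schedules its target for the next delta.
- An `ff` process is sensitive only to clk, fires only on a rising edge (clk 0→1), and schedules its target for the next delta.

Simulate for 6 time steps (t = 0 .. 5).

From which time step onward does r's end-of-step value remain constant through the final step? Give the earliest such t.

t=0 Δ0: r=0 clk=0 p=1 q=1
  Δ1: clk:0→1
  Δ2: p:1→0, q:1→0
  (2Δ to stable)
t=1 Δ0: r=0 clk=1 p=0 q=0
  Δ1: clk:1→0
  (1Δ to stable)
t=2 Δ0: r=0 clk=0 p=0 q=0
  Δ1: clk:0→1
  Δ2: p:0→1
  Δ3: r:0→1
  (3Δ to stable)
t=3 Δ0: r=1 clk=1 p=1 q=0
  Δ1: clk:1→0
  (1Δ to stable)
t=4 Δ0: r=1 clk=0 p=1 q=0
  Δ1: clk:0→1
  (1Δ to stable)
t=5 Δ0: r=1 clk=1 p=1 q=0
  Δ1: clk:1→0
  (1Δ to stable)

2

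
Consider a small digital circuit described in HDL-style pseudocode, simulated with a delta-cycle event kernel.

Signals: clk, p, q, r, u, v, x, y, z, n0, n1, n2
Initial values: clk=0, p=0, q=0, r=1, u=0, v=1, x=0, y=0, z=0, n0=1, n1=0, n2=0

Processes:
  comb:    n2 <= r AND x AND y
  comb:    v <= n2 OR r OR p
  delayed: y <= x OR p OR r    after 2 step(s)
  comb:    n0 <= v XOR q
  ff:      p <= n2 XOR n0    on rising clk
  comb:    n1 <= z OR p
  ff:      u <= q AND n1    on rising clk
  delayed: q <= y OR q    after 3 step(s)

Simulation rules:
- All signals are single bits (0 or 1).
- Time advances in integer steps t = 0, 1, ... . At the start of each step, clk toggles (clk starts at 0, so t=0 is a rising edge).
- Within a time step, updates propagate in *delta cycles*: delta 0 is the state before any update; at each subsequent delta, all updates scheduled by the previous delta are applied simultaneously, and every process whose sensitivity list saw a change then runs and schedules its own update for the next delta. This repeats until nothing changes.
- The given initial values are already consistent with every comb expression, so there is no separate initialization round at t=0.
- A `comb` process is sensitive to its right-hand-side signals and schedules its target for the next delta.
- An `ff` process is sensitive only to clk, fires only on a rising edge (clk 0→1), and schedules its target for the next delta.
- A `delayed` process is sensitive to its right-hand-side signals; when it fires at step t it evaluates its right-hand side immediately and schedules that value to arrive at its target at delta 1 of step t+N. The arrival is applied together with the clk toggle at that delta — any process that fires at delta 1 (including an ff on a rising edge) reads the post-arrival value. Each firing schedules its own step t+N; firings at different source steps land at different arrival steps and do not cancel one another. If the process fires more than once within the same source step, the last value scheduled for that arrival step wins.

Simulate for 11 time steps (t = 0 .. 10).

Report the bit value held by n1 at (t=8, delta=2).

0

t=0 Δ0: p=0 v=1 x=0 z=0 q=0 n1=0 u=0 n2=0 y=0 clk=0 r=1 n0=1
  Δ1: clk:0→1
  Δ2: p:0→1
  Δ3: n1:0→1
  (3Δ to stable)
t=1 Δ0: p=1 v=1 x=0 z=0 q=0 n1=1 u=0 n2=0 y=0 clk=1 r=1 n0=1
  Δ1: clk:1→0
  (1Δ to stable)
t=2 Δ0: p=1 v=1 x=0 z=0 q=0 n1=1 u=0 n2=0 y=0 clk=0 r=1 n0=1
  Δ1: y:0→1, clk:0→1
  (1Δ to stable)
t=3 Δ0: p=1 v=1 x=0 z=0 q=0 n1=1 u=0 n2=0 y=1 clk=1 r=1 n0=1
  Δ1: clk:1→0
  (1Δ to stable)
t=4 Δ0: p=1 v=1 x=0 z=0 q=0 n1=1 u=0 n2=0 y=1 clk=0 r=1 n0=1
  Δ1: clk:0→1
  (1Δ to stable)
t=5 Δ0: p=1 v=1 x=0 z=0 q=0 n1=1 u=0 n2=0 y=1 clk=1 r=1 n0=1
  Δ1: q:0→1, clk:1→0
  Δ2: n0:1→0
  (2Δ to stable)
t=6 Δ0: p=1 v=1 x=0 z=0 q=1 n1=1 u=0 n2=0 y=1 clk=0 r=1 n0=0
  Δ1: clk:0→1
  Δ2: p:1→0, u:0→1
  Δ3: n1:1→0
  (3Δ to stable)
t=7 Δ0: p=0 v=1 x=0 z=0 q=1 n1=0 u=1 n2=0 y=1 clk=1 r=1 n0=0
  Δ1: clk:1→0
  (1Δ to stable)
t=8 Δ0: p=0 v=1 x=0 z=0 q=1 n1=0 u=1 n2=0 y=1 clk=0 r=1 n0=0
  Δ1: clk:0→1
  Δ2: u:1→0
  (2Δ to stable)
t=9 Δ0: p=0 v=1 x=0 z=0 q=1 n1=0 u=0 n2=0 y=1 clk=1 r=1 n0=0
  Δ1: clk:1→0
  (1Δ to stable)
t=10 Δ0: p=0 v=1 x=0 z=0 q=1 n1=0 u=0 n2=0 y=1 clk=0 r=1 n0=0
  Δ1: clk:0→1
  (1Δ to stable)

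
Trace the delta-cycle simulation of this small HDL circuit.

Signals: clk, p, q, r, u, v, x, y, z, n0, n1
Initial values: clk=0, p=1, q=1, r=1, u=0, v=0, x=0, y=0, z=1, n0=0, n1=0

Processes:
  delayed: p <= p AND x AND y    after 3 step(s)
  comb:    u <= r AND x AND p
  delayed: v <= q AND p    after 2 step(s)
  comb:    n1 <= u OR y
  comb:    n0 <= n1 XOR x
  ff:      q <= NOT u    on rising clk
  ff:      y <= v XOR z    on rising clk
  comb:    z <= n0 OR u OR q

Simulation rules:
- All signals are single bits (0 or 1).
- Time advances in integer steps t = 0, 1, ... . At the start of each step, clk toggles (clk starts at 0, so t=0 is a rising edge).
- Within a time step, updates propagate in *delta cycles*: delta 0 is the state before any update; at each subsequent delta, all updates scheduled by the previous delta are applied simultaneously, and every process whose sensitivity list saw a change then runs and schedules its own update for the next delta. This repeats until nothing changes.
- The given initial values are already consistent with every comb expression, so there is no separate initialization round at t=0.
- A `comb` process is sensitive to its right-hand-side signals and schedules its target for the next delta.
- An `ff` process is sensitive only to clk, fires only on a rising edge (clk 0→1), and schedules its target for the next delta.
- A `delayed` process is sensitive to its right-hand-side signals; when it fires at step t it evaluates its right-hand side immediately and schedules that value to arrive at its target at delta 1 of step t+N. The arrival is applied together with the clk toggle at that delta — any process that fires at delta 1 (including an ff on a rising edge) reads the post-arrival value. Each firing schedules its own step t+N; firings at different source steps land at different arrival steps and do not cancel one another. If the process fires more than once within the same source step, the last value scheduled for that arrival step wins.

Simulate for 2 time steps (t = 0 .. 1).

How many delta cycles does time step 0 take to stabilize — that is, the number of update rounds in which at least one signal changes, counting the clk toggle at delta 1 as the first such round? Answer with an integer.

4

t=0 Δ0: n0=0 q=1 z=1 y=0 v=0 u=0 p=1 clk=0 r=1 n1=0 x=0
  Δ1: clk:0→1
  Δ2: y:0→1
  Δ3: n1:0→1
  Δ4: n0:0→1
  (4Δ to stable)
t=1 Δ0: n0=1 q=1 z=1 y=1 v=0 u=0 p=1 clk=1 r=1 n1=1 x=0
  Δ1: clk:1→0
  (1Δ to stable)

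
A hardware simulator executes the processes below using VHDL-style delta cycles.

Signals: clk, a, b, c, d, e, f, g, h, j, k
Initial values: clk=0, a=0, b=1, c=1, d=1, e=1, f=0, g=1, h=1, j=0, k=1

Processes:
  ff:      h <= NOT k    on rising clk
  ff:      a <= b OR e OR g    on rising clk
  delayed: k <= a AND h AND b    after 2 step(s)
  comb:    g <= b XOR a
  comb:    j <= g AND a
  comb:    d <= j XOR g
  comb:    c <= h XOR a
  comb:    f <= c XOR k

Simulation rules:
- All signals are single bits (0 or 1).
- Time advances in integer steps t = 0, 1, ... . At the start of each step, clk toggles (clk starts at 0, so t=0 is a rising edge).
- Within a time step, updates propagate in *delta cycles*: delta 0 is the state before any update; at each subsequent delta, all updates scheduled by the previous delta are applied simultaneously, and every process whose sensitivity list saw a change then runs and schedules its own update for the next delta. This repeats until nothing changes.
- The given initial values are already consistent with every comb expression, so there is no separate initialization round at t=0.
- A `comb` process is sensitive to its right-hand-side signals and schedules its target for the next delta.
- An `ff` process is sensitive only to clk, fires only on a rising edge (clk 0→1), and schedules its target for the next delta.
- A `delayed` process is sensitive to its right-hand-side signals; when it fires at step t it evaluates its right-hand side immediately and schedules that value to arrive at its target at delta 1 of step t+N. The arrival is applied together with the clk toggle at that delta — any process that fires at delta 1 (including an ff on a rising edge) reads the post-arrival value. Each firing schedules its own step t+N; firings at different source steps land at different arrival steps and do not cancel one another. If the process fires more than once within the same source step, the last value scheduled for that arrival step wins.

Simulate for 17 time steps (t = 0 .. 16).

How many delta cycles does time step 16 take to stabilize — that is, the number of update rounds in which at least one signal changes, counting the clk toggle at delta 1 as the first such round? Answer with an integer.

t0.Δ0 a=0 d=1 f=0 clk=0 h=1 e=1 c=1 g=1 b=1 k=1 j=0
t0.Δ1 a=0 d=1 f=0 clk=1 h=1 e=1 c=1 g=1 b=1 k=1 j=0
t0.Δ2 a=1 d=1 f=0 clk=1 h=0 e=1 c=1 g=1 b=1 k=1 j=0
t0.Δ3 a=1 d=1 f=0 clk=1 h=0 e=1 c=1 g=0 b=1 k=1 j=1
t0.Δ4 a=1 d=1 f=0 clk=1 h=0 e=1 c=1 g=0 b=1 k=1 j=0
t0.Δ5 a=1 d=0 f=0 clk=1 h=0 e=1 c=1 g=0 b=1 k=1 j=0
t1.Δ0 a=1 d=0 f=0 clk=1 h=0 e=1 c=1 g=0 b=1 k=1 j=0
t1.Δ1 a=1 d=0 f=0 clk=0 h=0 e=1 c=1 g=0 b=1 k=1 j=0
t2.Δ0 a=1 d=0 f=0 clk=0 h=0 e=1 c=1 g=0 b=1 k=1 j=0
t2.Δ1 a=1 d=0 f=0 clk=1 h=0 e=1 c=1 g=0 b=1 k=0 j=0
t2.Δ2 a=1 d=0 f=1 clk=1 h=1 e=1 c=1 g=0 b=1 k=0 j=0
t2.Δ3 a=1 d=0 f=1 clk=1 h=1 e=1 c=0 g=0 b=1 k=0 j=0
t2.Δ4 a=1 d=0 f=0 clk=1 h=1 e=1 c=0 g=0 b=1 k=0 j=0
t3.Δ0 a=1 d=0 f=0 clk=1 h=1 e=1 c=0 g=0 b=1 k=0 j=0
t3.Δ1 a=1 d=0 f=0 clk=0 h=1 e=1 c=0 g=0 b=1 k=0 j=0
t4.Δ0 a=1 d=0 f=0 clk=0 h=1 e=1 c=0 g=0 b=1 k=0 j=0
t4.Δ1 a=1 d=0 f=0 clk=1 h=1 e=1 c=0 g=0 b=1 k=1 j=0
t4.Δ2 a=1 d=0 f=1 clk=1 h=0 e=1 c=0 g=0 b=1 k=1 j=0
t4.Δ3 a=1 d=0 f=1 clk=1 h=0 e=1 c=1 g=0 b=1 k=1 j=0
t4.Δ4 a=1 d=0 f=0 clk=1 h=0 e=1 c=1 g=0 b=1 k=1 j=0
t5.Δ0 a=1 d=0 f=0 clk=1 h=0 e=1 c=1 g=0 b=1 k=1 j=0
t5.Δ1 a=1 d=0 f=0 clk=0 h=0 e=1 c=1 g=0 b=1 k=1 j=0
t6.Δ0 a=1 d=0 f=0 clk=0 h=0 e=1 c=1 g=0 b=1 k=1 j=0
t6.Δ1 a=1 d=0 f=0 clk=1 h=0 e=1 c=1 g=0 b=1 k=0 j=0
t6.Δ2 a=1 d=0 f=1 clk=1 h=1 e=1 c=1 g=0 b=1 k=0 j=0
t6.Δ3 a=1 d=0 f=1 clk=1 h=1 e=1 c=0 g=0 b=1 k=0 j=0
t6.Δ4 a=1 d=0 f=0 clk=1 h=1 e=1 c=0 g=0 b=1 k=0 j=0
t7.Δ0 a=1 d=0 f=0 clk=1 h=1 e=1 c=0 g=0 b=1 k=0 j=0
t7.Δ1 a=1 d=0 f=0 clk=0 h=1 e=1 c=0 g=0 b=1 k=0 j=0
t8.Δ0 a=1 d=0 f=0 clk=0 h=1 e=1 c=0 g=0 b=1 k=0 j=0
t8.Δ1 a=1 d=0 f=0 clk=1 h=1 e=1 c=0 g=0 b=1 k=1 j=0
t8.Δ2 a=1 d=0 f=1 clk=1 h=0 e=1 c=0 g=0 b=1 k=1 j=0
t8.Δ3 a=1 d=0 f=1 clk=1 h=0 e=1 c=1 g=0 b=1 k=1 j=0
t8.Δ4 a=1 d=0 f=0 clk=1 h=0 e=1 c=1 g=0 b=1 k=1 j=0
t9.Δ0 a=1 d=0 f=0 clk=1 h=0 e=1 c=1 g=0 b=1 k=1 j=0
t9.Δ1 a=1 d=0 f=0 clk=0 h=0 e=1 c=1 g=0 b=1 k=1 j=0
t10.Δ0 a=1 d=0 f=0 clk=0 h=0 e=1 c=1 g=0 b=1 k=1 j=0
t10.Δ1 a=1 d=0 f=0 clk=1 h=0 e=1 c=1 g=0 b=1 k=0 j=0
t10.Δ2 a=1 d=0 f=1 clk=1 h=1 e=1 c=1 g=0 b=1 k=0 j=0
t10.Δ3 a=1 d=0 f=1 clk=1 h=1 e=1 c=0 g=0 b=1 k=0 j=0
t10.Δ4 a=1 d=0 f=0 clk=1 h=1 e=1 c=0 g=0 b=1 k=0 j=0
t11.Δ0 a=1 d=0 f=0 clk=1 h=1 e=1 c=0 g=0 b=1 k=0 j=0
t11.Δ1 a=1 d=0 f=0 clk=0 h=1 e=1 c=0 g=0 b=1 k=0 j=0
t12.Δ0 a=1 d=0 f=0 clk=0 h=1 e=1 c=0 g=0 b=1 k=0 j=0
t12.Δ1 a=1 d=0 f=0 clk=1 h=1 e=1 c=0 g=0 b=1 k=1 j=0
t12.Δ2 a=1 d=0 f=1 clk=1 h=0 e=1 c=0 g=0 b=1 k=1 j=0
t12.Δ3 a=1 d=0 f=1 clk=1 h=0 e=1 c=1 g=0 b=1 k=1 j=0
t12.Δ4 a=1 d=0 f=0 clk=1 h=0 e=1 c=1 g=0 b=1 k=1 j=0
t13.Δ0 a=1 d=0 f=0 clk=1 h=0 e=1 c=1 g=0 b=1 k=1 j=0
t13.Δ1 a=1 d=0 f=0 clk=0 h=0 e=1 c=1 g=0 b=1 k=1 j=0
t14.Δ0 a=1 d=0 f=0 clk=0 h=0 e=1 c=1 g=0 b=1 k=1 j=0
t14.Δ1 a=1 d=0 f=0 clk=1 h=0 e=1 c=1 g=0 b=1 k=0 j=0
t14.Δ2 a=1 d=0 f=1 clk=1 h=1 e=1 c=1 g=0 b=1 k=0 j=0
t14.Δ3 a=1 d=0 f=1 clk=1 h=1 e=1 c=0 g=0 b=1 k=0 j=0
t14.Δ4 a=1 d=0 f=0 clk=1 h=1 e=1 c=0 g=0 b=1 k=0 j=0
t15.Δ0 a=1 d=0 f=0 clk=1 h=1 e=1 c=0 g=0 b=1 k=0 j=0
t15.Δ1 a=1 d=0 f=0 clk=0 h=1 e=1 c=0 g=0 b=1 k=0 j=0
t16.Δ0 a=1 d=0 f=0 clk=0 h=1 e=1 c=0 g=0 b=1 k=0 j=0
t16.Δ1 a=1 d=0 f=0 clk=1 h=1 e=1 c=0 g=0 b=1 k=1 j=0
t16.Δ2 a=1 d=0 f=1 clk=1 h=0 e=1 c=0 g=0 b=1 k=1 j=0
t16.Δ3 a=1 d=0 f=1 clk=1 h=0 e=1 c=1 g=0 b=1 k=1 j=0
t16.Δ4 a=1 d=0 f=0 clk=1 h=0 e=1 c=1 g=0 b=1 k=1 j=0

4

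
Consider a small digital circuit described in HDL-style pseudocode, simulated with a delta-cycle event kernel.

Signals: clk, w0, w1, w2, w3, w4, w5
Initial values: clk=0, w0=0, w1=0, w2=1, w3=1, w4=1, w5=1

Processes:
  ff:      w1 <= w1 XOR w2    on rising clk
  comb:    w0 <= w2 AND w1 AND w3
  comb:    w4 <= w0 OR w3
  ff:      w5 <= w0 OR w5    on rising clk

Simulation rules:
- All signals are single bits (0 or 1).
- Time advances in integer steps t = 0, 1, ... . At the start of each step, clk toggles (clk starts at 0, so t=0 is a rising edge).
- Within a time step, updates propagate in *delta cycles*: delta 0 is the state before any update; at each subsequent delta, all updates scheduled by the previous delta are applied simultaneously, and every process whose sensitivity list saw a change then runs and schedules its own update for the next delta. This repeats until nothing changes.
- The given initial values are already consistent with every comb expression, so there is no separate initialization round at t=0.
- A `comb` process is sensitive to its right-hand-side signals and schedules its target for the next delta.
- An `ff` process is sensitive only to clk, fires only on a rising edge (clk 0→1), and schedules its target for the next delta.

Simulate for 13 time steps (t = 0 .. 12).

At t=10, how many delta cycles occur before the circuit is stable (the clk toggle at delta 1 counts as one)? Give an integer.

3

t=0 Δ0: w3=1 w0=0 clk=0 w1=0 w4=1 w2=1 w5=1
  Δ1: clk:0→1
  Δ2: w1:0→1
  Δ3: w0:0→1
  (3Δ to stable)
t=1 Δ0: w3=1 w0=1 clk=1 w1=1 w4=1 w2=1 w5=1
  Δ1: clk:1→0
  (1Δ to stable)
t=2 Δ0: w3=1 w0=1 clk=0 w1=1 w4=1 w2=1 w5=1
  Δ1: clk:0→1
  Δ2: w1:1→0
  Δ3: w0:1→0
  (3Δ to stable)
t=3 Δ0: w3=1 w0=0 clk=1 w1=0 w4=1 w2=1 w5=1
  Δ1: clk:1→0
  (1Δ to stable)
t=4 Δ0: w3=1 w0=0 clk=0 w1=0 w4=1 w2=1 w5=1
  Δ1: clk:0→1
  Δ2: w1:0→1
  Δ3: w0:0→1
  (3Δ to stable)
t=5 Δ0: w3=1 w0=1 clk=1 w1=1 w4=1 w2=1 w5=1
  Δ1: clk:1→0
  (1Δ to stable)
t=6 Δ0: w3=1 w0=1 clk=0 w1=1 w4=1 w2=1 w5=1
  Δ1: clk:0→1
  Δ2: w1:1→0
  Δ3: w0:1→0
  (3Δ to stable)
t=7 Δ0: w3=1 w0=0 clk=1 w1=0 w4=1 w2=1 w5=1
  Δ1: clk:1→0
  (1Δ to stable)
t=8 Δ0: w3=1 w0=0 clk=0 w1=0 w4=1 w2=1 w5=1
  Δ1: clk:0→1
  Δ2: w1:0→1
  Δ3: w0:0→1
  (3Δ to stable)
t=9 Δ0: w3=1 w0=1 clk=1 w1=1 w4=1 w2=1 w5=1
  Δ1: clk:1→0
  (1Δ to stable)
t=10 Δ0: w3=1 w0=1 clk=0 w1=1 w4=1 w2=1 w5=1
  Δ1: clk:0→1
  Δ2: w1:1→0
  Δ3: w0:1→0
  (3Δ to stable)
t=11 Δ0: w3=1 w0=0 clk=1 w1=0 w4=1 w2=1 w5=1
  Δ1: clk:1→0
  (1Δ to stable)
t=12 Δ0: w3=1 w0=0 clk=0 w1=0 w4=1 w2=1 w5=1
  Δ1: clk:0→1
  Δ2: w1:0→1
  Δ3: w0:0→1
  (3Δ to stable)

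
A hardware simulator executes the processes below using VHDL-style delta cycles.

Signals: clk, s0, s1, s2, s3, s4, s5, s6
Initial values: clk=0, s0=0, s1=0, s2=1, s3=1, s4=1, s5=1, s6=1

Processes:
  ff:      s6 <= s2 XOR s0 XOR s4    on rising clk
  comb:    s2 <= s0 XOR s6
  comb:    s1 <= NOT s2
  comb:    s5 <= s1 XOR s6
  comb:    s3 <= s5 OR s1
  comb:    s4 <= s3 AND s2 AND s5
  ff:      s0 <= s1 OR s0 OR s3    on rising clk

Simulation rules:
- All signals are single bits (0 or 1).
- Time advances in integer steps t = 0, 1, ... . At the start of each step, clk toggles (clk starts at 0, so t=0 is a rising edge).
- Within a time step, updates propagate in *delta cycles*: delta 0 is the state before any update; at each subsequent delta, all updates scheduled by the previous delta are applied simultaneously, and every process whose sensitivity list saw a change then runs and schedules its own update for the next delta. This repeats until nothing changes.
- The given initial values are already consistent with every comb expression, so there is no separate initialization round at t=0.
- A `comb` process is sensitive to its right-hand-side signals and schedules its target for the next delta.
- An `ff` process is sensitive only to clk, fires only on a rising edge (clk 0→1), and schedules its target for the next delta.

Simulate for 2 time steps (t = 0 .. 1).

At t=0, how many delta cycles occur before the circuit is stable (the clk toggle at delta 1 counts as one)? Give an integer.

4

[bits: s3,clk,s5,s1,s0,s6,s4,s2]
t=0: Δ0=10100111 Δ1=11100111 Δ2=11101011 Δ3=11001011 Δ4=01001001 | 4Δ
t=1: Δ0=01001001 Δ1=00001001 | 1Δ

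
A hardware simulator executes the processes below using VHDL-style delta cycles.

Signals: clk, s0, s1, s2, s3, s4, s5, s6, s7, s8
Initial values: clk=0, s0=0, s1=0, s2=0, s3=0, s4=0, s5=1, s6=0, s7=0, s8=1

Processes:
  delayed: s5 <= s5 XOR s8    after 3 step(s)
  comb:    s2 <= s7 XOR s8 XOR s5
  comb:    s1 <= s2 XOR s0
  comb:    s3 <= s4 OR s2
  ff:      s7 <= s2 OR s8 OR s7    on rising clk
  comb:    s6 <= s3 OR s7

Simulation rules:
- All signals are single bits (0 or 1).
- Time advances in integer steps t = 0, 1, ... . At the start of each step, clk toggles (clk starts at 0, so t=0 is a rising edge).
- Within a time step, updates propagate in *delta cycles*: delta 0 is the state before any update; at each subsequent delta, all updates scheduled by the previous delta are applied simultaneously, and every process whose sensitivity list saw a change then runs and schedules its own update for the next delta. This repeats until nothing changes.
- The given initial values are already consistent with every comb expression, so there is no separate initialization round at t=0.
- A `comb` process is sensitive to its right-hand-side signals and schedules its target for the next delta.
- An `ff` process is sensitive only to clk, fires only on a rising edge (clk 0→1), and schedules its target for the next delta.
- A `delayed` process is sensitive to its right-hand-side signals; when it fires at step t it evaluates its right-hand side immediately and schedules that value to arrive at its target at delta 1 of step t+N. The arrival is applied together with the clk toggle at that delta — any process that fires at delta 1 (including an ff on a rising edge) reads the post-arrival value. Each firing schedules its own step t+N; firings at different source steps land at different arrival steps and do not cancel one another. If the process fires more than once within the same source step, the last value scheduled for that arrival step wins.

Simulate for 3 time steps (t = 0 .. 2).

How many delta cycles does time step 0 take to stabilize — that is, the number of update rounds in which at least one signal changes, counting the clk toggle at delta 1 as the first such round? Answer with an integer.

t0.Δ0 s8=1 s5=1 s3=0 s6=0 s2=0 s7=0 clk=0 s4=0 s0=0 s1=0
t0.Δ1 s8=1 s5=1 s3=0 s6=0 s2=0 s7=0 clk=1 s4=0 s0=0 s1=0
t0.Δ2 s8=1 s5=1 s3=0 s6=0 s2=0 s7=1 clk=1 s4=0 s0=0 s1=0
t0.Δ3 s8=1 s5=1 s3=0 s6=1 s2=1 s7=1 clk=1 s4=0 s0=0 s1=0
t0.Δ4 s8=1 s5=1 s3=1 s6=1 s2=1 s7=1 clk=1 s4=0 s0=0 s1=1
t1.Δ0 s8=1 s5=1 s3=1 s6=1 s2=1 s7=1 clk=1 s4=0 s0=0 s1=1
t1.Δ1 s8=1 s5=1 s3=1 s6=1 s2=1 s7=1 clk=0 s4=0 s0=0 s1=1
t2.Δ0 s8=1 s5=1 s3=1 s6=1 s2=1 s7=1 clk=0 s4=0 s0=0 s1=1
t2.Δ1 s8=1 s5=1 s3=1 s6=1 s2=1 s7=1 clk=1 s4=0 s0=0 s1=1

4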